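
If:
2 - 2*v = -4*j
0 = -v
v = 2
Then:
No Solution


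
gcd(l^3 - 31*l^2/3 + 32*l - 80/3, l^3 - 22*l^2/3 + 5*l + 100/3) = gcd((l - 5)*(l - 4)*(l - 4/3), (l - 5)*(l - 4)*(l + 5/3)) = l^2 - 9*l + 20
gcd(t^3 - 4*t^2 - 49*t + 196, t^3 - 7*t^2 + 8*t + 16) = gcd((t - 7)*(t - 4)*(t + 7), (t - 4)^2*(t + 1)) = t - 4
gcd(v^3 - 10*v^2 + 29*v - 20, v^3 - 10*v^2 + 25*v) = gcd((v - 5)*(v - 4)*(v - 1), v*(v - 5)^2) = v - 5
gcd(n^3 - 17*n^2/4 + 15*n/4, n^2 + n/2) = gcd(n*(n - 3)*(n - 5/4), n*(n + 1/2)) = n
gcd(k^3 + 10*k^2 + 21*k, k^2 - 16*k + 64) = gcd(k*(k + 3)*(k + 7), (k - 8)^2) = 1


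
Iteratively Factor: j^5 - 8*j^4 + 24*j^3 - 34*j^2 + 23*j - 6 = (j - 1)*(j^4 - 7*j^3 + 17*j^2 - 17*j + 6) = (j - 3)*(j - 1)*(j^3 - 4*j^2 + 5*j - 2) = (j - 3)*(j - 1)^2*(j^2 - 3*j + 2) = (j - 3)*(j - 1)^3*(j - 2)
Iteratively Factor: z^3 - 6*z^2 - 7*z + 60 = (z - 5)*(z^2 - z - 12) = (z - 5)*(z + 3)*(z - 4)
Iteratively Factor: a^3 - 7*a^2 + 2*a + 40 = (a + 2)*(a^2 - 9*a + 20) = (a - 5)*(a + 2)*(a - 4)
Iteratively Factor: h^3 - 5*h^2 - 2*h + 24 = (h - 4)*(h^2 - h - 6) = (h - 4)*(h - 3)*(h + 2)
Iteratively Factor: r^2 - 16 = (r + 4)*(r - 4)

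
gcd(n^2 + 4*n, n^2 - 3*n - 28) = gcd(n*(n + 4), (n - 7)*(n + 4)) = n + 4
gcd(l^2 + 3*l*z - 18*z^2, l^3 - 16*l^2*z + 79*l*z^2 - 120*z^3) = -l + 3*z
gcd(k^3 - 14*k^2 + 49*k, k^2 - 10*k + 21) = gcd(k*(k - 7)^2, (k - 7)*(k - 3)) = k - 7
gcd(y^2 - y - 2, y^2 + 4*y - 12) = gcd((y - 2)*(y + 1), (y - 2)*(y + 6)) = y - 2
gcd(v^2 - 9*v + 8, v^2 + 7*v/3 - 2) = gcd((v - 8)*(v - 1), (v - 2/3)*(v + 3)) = 1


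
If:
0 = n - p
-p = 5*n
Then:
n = 0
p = 0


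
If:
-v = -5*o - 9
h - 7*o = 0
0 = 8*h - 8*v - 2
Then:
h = 259/8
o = 37/8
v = 257/8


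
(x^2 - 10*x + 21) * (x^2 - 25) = x^4 - 10*x^3 - 4*x^2 + 250*x - 525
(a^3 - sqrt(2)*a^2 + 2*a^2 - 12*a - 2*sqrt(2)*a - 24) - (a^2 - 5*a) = a^3 - sqrt(2)*a^2 + a^2 - 7*a - 2*sqrt(2)*a - 24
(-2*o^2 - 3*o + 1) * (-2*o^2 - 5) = 4*o^4 + 6*o^3 + 8*o^2 + 15*o - 5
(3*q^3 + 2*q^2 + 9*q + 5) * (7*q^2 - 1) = 21*q^5 + 14*q^4 + 60*q^3 + 33*q^2 - 9*q - 5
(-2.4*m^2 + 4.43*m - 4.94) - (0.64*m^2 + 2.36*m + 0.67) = -3.04*m^2 + 2.07*m - 5.61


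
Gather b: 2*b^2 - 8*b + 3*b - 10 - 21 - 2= 2*b^2 - 5*b - 33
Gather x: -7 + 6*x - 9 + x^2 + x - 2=x^2 + 7*x - 18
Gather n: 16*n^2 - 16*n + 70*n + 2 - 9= 16*n^2 + 54*n - 7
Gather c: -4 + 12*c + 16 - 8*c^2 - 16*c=-8*c^2 - 4*c + 12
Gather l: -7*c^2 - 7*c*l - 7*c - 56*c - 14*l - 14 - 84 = -7*c^2 - 63*c + l*(-7*c - 14) - 98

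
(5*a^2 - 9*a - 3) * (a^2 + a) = 5*a^4 - 4*a^3 - 12*a^2 - 3*a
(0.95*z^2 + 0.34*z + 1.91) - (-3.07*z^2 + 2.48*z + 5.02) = 4.02*z^2 - 2.14*z - 3.11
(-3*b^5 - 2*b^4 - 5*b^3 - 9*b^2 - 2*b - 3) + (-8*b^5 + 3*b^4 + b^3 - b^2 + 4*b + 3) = -11*b^5 + b^4 - 4*b^3 - 10*b^2 + 2*b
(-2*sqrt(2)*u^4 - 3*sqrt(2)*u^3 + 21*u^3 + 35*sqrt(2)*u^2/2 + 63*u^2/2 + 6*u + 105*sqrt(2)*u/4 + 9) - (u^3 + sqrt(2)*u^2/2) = -2*sqrt(2)*u^4 - 3*sqrt(2)*u^3 + 20*u^3 + 17*sqrt(2)*u^2 + 63*u^2/2 + 6*u + 105*sqrt(2)*u/4 + 9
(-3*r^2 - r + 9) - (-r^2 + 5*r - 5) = -2*r^2 - 6*r + 14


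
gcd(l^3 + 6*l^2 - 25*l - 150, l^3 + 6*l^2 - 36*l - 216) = l + 6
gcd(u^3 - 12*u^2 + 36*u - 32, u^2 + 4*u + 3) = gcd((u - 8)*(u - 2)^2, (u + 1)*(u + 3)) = 1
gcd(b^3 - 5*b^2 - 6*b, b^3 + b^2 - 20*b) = b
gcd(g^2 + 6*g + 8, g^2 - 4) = g + 2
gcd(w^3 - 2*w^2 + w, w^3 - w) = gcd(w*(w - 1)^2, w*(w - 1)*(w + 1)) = w^2 - w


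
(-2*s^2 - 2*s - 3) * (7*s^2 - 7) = -14*s^4 - 14*s^3 - 7*s^2 + 14*s + 21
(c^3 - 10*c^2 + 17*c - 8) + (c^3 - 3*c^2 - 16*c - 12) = 2*c^3 - 13*c^2 + c - 20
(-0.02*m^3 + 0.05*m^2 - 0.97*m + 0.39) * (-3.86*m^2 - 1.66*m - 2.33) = 0.0772*m^5 - 0.1598*m^4 + 3.7078*m^3 - 0.0117000000000003*m^2 + 1.6127*m - 0.9087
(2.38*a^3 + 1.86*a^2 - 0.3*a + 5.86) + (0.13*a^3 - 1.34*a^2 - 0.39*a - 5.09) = 2.51*a^3 + 0.52*a^2 - 0.69*a + 0.77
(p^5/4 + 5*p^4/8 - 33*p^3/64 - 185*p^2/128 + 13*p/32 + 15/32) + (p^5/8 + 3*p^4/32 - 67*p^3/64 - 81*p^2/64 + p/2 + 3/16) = 3*p^5/8 + 23*p^4/32 - 25*p^3/16 - 347*p^2/128 + 29*p/32 + 21/32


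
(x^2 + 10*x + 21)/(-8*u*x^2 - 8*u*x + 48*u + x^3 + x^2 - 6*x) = (x + 7)/(-8*u*x + 16*u + x^2 - 2*x)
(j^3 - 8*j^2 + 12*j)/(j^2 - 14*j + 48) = j*(j - 2)/(j - 8)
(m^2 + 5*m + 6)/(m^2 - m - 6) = (m + 3)/(m - 3)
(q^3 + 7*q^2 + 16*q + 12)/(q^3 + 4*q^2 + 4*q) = (q + 3)/q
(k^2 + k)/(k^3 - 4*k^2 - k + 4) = k/(k^2 - 5*k + 4)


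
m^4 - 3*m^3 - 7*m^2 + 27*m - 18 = (m - 3)*(m - 2)*(m - 1)*(m + 3)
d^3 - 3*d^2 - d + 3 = (d - 3)*(d - 1)*(d + 1)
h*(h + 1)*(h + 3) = h^3 + 4*h^2 + 3*h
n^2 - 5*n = n*(n - 5)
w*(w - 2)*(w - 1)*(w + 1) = w^4 - 2*w^3 - w^2 + 2*w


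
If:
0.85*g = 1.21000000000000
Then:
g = 1.42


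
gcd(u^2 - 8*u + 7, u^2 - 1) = u - 1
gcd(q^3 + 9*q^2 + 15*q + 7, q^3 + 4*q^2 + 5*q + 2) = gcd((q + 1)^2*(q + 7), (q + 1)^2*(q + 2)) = q^2 + 2*q + 1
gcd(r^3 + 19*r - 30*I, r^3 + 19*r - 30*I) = r^3 + 19*r - 30*I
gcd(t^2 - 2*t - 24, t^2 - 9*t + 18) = t - 6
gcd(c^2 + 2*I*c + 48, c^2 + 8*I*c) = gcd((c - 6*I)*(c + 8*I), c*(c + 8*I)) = c + 8*I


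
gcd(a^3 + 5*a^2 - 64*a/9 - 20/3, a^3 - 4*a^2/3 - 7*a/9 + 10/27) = a^2 - a - 10/9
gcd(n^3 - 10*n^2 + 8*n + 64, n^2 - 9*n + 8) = n - 8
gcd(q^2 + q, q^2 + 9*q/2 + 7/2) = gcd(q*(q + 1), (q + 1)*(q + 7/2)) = q + 1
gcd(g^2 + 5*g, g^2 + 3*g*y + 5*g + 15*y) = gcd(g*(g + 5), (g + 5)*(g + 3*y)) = g + 5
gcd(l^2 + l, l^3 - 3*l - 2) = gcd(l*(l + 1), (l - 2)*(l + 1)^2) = l + 1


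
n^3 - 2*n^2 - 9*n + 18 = (n - 3)*(n - 2)*(n + 3)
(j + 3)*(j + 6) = j^2 + 9*j + 18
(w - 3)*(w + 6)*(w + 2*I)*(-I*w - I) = -I*w^4 + 2*w^3 - 4*I*w^3 + 8*w^2 + 15*I*w^2 - 30*w + 18*I*w - 36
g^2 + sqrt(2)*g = g*(g + sqrt(2))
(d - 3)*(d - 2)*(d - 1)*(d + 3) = d^4 - 3*d^3 - 7*d^2 + 27*d - 18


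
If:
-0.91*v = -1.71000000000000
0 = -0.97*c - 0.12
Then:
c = -0.12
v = 1.88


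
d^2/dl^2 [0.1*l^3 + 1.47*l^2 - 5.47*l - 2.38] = 0.6*l + 2.94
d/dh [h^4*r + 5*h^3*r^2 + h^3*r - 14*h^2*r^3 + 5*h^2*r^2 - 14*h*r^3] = r*(4*h^3 + 15*h^2*r + 3*h^2 - 28*h*r^2 + 10*h*r - 14*r^2)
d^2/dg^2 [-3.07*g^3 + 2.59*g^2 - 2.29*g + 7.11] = 5.18 - 18.42*g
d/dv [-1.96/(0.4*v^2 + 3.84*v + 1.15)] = (1.568*v + 7.5264)/(0.4*v^2 + 3.84*v + 1.15)^2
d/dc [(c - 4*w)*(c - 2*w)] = 2*c - 6*w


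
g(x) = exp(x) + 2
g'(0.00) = 1.00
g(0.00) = 3.00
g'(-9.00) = 0.00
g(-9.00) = 2.00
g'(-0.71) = 0.49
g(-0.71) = 2.49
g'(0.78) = 2.18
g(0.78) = 4.18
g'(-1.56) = 0.21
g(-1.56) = 2.21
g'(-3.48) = 0.03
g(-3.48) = 2.03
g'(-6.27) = 0.00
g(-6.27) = 2.00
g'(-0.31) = 0.73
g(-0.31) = 2.73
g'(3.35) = 28.50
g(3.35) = 30.50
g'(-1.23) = 0.29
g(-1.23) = 2.29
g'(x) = exp(x)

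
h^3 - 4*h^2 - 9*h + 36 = (h - 4)*(h - 3)*(h + 3)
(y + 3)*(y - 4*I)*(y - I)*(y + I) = y^4 + 3*y^3 - 4*I*y^3 + y^2 - 12*I*y^2 + 3*y - 4*I*y - 12*I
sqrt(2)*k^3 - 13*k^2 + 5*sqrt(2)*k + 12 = (k - 6*sqrt(2))*(k - sqrt(2))*(sqrt(2)*k + 1)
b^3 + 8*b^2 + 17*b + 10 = (b + 1)*(b + 2)*(b + 5)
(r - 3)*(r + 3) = r^2 - 9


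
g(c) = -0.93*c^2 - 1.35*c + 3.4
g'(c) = -1.86*c - 1.35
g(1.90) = -2.52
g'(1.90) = -4.88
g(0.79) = 1.75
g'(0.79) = -2.82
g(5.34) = -30.33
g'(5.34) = -11.28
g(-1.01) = 3.81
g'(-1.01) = 0.53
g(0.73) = 1.92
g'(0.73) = -2.71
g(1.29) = 0.11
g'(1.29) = -3.75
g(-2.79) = -0.07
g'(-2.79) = 3.84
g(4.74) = -23.89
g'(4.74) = -10.17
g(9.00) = -84.08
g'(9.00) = -18.09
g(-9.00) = -59.78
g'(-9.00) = 15.39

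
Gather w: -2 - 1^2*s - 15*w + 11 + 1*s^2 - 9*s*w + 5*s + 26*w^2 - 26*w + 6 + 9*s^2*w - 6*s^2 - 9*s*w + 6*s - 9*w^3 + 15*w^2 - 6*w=-5*s^2 + 10*s - 9*w^3 + 41*w^2 + w*(9*s^2 - 18*s - 47) + 15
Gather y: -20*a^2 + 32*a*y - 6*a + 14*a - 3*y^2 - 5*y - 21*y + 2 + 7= -20*a^2 + 8*a - 3*y^2 + y*(32*a - 26) + 9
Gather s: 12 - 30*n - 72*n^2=-72*n^2 - 30*n + 12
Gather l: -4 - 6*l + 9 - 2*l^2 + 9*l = -2*l^2 + 3*l + 5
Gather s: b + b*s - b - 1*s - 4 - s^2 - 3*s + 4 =-s^2 + s*(b - 4)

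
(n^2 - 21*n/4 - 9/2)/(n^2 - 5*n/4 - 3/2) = (n - 6)/(n - 2)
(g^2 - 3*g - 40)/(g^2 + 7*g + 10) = (g - 8)/(g + 2)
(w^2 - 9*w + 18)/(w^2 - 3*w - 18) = (w - 3)/(w + 3)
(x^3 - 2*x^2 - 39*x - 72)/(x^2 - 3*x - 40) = (x^2 + 6*x + 9)/(x + 5)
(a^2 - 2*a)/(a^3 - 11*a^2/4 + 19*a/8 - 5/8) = 8*a*(a - 2)/(8*a^3 - 22*a^2 + 19*a - 5)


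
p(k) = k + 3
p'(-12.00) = 1.00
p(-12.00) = -9.00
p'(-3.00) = 1.00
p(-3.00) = 0.00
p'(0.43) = 1.00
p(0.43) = 3.43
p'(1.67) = 1.00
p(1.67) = 4.67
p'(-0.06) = 1.00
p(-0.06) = 2.94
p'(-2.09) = 1.00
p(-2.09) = 0.91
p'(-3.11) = 1.00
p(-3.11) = -0.11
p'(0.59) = 1.00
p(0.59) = 3.59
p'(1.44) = 1.00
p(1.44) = 4.44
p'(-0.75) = 1.00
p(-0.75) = 2.25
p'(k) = 1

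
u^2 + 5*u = u*(u + 5)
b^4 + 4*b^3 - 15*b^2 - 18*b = b*(b - 3)*(b + 1)*(b + 6)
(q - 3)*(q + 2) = q^2 - q - 6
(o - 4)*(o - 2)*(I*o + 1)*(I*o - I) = -o^4 + 7*o^3 + I*o^3 - 14*o^2 - 7*I*o^2 + 8*o + 14*I*o - 8*I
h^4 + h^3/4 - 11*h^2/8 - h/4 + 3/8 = (h - 1)*(h - 1/2)*(h + 3/4)*(h + 1)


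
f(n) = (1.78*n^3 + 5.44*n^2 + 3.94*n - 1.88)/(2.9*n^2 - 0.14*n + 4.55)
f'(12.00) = 0.61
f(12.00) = 9.29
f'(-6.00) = 0.57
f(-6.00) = -1.95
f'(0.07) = 1.06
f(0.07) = -0.35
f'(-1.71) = -0.02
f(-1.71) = -0.12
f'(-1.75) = 0.00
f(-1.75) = -0.12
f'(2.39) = 0.91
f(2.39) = 3.03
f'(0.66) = 1.94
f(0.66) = 0.63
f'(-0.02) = 0.79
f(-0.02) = -0.43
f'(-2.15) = 0.18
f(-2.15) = -0.16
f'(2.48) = 0.88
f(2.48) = 3.11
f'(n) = (0.14 - 5.8*n)*(1.78*n^3 + 5.44*n^2 + 3.94*n - 1.88)/(2.9*n^2 - 0.14*n + 4.55)^2 + (5.34*n^2 + 10.88*n + 3.94)/(2.9*n^2 - 0.14*n + 4.55) = (5.162*n^4 - 0.4984*n^3 + 12.1094*n^2 + 60.408*n + 17.6638)/(8.41*n^4 - 0.812*n^3 + 26.4096*n^2 - 1.274*n + 20.7025)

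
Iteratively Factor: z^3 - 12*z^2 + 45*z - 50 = (z - 5)*(z^2 - 7*z + 10) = (z - 5)*(z - 2)*(z - 5)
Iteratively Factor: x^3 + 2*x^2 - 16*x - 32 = (x + 4)*(x^2 - 2*x - 8) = (x - 4)*(x + 4)*(x + 2)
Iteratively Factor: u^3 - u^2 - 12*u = (u + 3)*(u^2 - 4*u) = (u - 4)*(u + 3)*(u)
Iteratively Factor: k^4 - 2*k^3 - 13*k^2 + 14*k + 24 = (k - 4)*(k^3 + 2*k^2 - 5*k - 6) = (k - 4)*(k + 3)*(k^2 - k - 2) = (k - 4)*(k - 2)*(k + 3)*(k + 1)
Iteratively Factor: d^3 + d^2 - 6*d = (d - 2)*(d^2 + 3*d) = d*(d - 2)*(d + 3)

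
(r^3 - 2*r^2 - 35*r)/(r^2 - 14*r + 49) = r*(r + 5)/(r - 7)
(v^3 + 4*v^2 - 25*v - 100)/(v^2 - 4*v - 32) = (v^2 - 25)/(v - 8)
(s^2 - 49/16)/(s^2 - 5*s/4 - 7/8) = (4*s + 7)/(2*(2*s + 1))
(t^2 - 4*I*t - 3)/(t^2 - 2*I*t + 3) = (t - I)/(t + I)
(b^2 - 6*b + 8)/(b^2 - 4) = (b - 4)/(b + 2)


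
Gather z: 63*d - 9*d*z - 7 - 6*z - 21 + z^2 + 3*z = 63*d + z^2 + z*(-9*d - 3) - 28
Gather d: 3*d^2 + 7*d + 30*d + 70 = 3*d^2 + 37*d + 70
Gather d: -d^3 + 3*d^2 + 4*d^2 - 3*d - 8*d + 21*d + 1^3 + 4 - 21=-d^3 + 7*d^2 + 10*d - 16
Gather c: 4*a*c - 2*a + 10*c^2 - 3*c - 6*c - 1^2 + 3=-2*a + 10*c^2 + c*(4*a - 9) + 2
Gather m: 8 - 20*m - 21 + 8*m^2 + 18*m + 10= 8*m^2 - 2*m - 3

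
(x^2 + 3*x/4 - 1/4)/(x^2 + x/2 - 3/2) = (4*x^2 + 3*x - 1)/(2*(2*x^2 + x - 3))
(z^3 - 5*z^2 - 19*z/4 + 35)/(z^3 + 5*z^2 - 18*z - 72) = (z^2 - z - 35/4)/(z^2 + 9*z + 18)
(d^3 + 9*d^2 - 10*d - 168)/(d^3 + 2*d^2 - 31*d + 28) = (d + 6)/(d - 1)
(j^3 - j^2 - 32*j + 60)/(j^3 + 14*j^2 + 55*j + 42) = (j^2 - 7*j + 10)/(j^2 + 8*j + 7)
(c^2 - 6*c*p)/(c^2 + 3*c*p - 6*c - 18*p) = c*(c - 6*p)/(c^2 + 3*c*p - 6*c - 18*p)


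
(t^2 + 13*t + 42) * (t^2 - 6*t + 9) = t^4 + 7*t^3 - 27*t^2 - 135*t + 378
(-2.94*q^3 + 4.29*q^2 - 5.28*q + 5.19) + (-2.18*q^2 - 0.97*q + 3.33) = -2.94*q^3 + 2.11*q^2 - 6.25*q + 8.52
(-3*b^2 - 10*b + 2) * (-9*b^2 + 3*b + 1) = 27*b^4 + 81*b^3 - 51*b^2 - 4*b + 2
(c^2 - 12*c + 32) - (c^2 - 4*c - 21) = 53 - 8*c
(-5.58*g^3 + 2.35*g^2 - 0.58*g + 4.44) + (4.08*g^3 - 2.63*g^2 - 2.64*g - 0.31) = -1.5*g^3 - 0.28*g^2 - 3.22*g + 4.13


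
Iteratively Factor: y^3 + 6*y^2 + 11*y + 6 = (y + 3)*(y^2 + 3*y + 2) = (y + 1)*(y + 3)*(y + 2)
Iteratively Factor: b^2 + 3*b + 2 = (b + 1)*(b + 2)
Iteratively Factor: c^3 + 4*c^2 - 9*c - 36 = (c - 3)*(c^2 + 7*c + 12) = (c - 3)*(c + 3)*(c + 4)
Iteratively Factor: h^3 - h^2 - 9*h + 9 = (h - 1)*(h^2 - 9) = (h - 1)*(h + 3)*(h - 3)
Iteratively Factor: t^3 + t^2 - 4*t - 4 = (t + 1)*(t^2 - 4) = (t + 1)*(t + 2)*(t - 2)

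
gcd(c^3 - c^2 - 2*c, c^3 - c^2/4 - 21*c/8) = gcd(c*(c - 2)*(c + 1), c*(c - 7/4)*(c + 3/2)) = c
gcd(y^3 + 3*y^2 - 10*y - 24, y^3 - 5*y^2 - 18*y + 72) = y^2 + y - 12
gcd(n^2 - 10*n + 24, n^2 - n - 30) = n - 6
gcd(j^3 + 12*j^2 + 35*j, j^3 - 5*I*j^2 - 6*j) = j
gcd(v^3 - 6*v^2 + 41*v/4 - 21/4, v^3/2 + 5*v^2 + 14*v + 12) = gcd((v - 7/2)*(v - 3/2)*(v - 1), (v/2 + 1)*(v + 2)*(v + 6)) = 1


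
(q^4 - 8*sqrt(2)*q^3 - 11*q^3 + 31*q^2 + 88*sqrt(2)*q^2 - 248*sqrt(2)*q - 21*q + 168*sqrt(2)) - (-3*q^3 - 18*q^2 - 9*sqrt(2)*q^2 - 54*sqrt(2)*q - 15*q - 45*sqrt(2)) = q^4 - 8*sqrt(2)*q^3 - 8*q^3 + 49*q^2 + 97*sqrt(2)*q^2 - 194*sqrt(2)*q - 6*q + 213*sqrt(2)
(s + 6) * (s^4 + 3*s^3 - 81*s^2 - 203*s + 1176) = s^5 + 9*s^4 - 63*s^3 - 689*s^2 - 42*s + 7056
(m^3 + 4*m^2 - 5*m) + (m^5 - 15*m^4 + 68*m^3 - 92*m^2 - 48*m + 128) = m^5 - 15*m^4 + 69*m^3 - 88*m^2 - 53*m + 128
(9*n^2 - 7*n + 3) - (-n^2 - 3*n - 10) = 10*n^2 - 4*n + 13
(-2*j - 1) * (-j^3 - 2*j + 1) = 2*j^4 + j^3 + 4*j^2 - 1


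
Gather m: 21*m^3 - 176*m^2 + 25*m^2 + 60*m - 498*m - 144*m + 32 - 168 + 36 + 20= 21*m^3 - 151*m^2 - 582*m - 80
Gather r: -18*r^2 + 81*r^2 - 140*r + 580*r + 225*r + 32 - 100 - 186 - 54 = 63*r^2 + 665*r - 308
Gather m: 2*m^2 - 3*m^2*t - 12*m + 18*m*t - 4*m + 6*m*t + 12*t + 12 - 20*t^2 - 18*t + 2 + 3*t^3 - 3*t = m^2*(2 - 3*t) + m*(24*t - 16) + 3*t^3 - 20*t^2 - 9*t + 14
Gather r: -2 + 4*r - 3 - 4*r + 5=0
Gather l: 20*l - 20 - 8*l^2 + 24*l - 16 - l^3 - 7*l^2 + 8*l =-l^3 - 15*l^2 + 52*l - 36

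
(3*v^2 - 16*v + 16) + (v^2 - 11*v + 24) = 4*v^2 - 27*v + 40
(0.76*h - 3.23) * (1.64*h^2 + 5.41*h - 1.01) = 1.2464*h^3 - 1.1856*h^2 - 18.2419*h + 3.2623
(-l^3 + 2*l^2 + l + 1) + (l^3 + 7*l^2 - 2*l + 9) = 9*l^2 - l + 10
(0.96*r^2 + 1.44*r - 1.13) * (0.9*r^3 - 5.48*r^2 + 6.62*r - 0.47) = 0.864*r^5 - 3.9648*r^4 - 2.553*r^3 + 15.274*r^2 - 8.1574*r + 0.5311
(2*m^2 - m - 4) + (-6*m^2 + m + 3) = -4*m^2 - 1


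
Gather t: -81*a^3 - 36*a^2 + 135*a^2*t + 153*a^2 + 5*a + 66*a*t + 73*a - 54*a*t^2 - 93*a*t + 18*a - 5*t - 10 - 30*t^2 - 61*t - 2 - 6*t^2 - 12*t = -81*a^3 + 117*a^2 + 96*a + t^2*(-54*a - 36) + t*(135*a^2 - 27*a - 78) - 12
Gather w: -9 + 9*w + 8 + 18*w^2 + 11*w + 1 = 18*w^2 + 20*w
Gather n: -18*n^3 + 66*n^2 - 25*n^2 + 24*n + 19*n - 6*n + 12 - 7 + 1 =-18*n^3 + 41*n^2 + 37*n + 6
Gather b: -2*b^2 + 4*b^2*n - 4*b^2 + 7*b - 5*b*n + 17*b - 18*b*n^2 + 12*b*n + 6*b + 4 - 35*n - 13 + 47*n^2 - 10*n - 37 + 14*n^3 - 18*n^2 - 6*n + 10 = b^2*(4*n - 6) + b*(-18*n^2 + 7*n + 30) + 14*n^3 + 29*n^2 - 51*n - 36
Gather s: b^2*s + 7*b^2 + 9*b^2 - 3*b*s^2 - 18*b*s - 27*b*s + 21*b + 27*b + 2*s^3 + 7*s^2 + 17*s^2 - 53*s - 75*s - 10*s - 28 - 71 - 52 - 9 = 16*b^2 + 48*b + 2*s^3 + s^2*(24 - 3*b) + s*(b^2 - 45*b - 138) - 160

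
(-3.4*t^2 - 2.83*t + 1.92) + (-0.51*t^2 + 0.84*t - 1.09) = -3.91*t^2 - 1.99*t + 0.83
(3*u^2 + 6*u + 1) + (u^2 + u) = 4*u^2 + 7*u + 1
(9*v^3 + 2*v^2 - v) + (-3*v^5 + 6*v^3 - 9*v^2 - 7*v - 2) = -3*v^5 + 15*v^3 - 7*v^2 - 8*v - 2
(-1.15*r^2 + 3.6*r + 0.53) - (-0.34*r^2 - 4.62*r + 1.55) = -0.81*r^2 + 8.22*r - 1.02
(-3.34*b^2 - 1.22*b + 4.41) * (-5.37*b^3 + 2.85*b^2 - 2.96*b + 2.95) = 17.9358*b^5 - 2.9676*b^4 - 17.2723*b^3 + 6.3267*b^2 - 16.6526*b + 13.0095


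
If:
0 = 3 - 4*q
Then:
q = 3/4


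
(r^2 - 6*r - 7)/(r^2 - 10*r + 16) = (r^2 - 6*r - 7)/(r^2 - 10*r + 16)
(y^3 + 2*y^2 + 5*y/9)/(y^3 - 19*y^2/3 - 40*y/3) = (y + 1/3)/(y - 8)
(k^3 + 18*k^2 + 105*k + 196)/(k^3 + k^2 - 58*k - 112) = (k^2 + 11*k + 28)/(k^2 - 6*k - 16)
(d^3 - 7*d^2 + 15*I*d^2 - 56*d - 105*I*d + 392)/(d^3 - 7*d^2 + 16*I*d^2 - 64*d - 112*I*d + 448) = (d + 7*I)/(d + 8*I)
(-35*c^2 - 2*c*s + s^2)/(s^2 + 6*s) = (-35*c^2 - 2*c*s + s^2)/(s*(s + 6))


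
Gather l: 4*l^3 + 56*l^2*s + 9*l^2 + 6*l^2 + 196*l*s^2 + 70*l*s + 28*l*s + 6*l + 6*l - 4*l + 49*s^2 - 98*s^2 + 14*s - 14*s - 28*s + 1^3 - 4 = 4*l^3 + l^2*(56*s + 15) + l*(196*s^2 + 98*s + 8) - 49*s^2 - 28*s - 3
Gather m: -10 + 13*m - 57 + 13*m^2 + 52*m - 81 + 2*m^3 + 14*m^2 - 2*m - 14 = 2*m^3 + 27*m^2 + 63*m - 162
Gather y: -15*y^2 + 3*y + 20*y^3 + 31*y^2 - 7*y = 20*y^3 + 16*y^2 - 4*y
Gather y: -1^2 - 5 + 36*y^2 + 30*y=36*y^2 + 30*y - 6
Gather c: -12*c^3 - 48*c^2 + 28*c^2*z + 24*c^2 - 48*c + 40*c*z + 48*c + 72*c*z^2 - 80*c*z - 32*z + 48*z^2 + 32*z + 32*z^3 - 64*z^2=-12*c^3 + c^2*(28*z - 24) + c*(72*z^2 - 40*z) + 32*z^3 - 16*z^2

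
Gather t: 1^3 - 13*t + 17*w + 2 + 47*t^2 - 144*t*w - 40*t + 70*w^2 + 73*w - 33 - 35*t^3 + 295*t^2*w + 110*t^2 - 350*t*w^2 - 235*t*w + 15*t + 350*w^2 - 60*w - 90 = -35*t^3 + t^2*(295*w + 157) + t*(-350*w^2 - 379*w - 38) + 420*w^2 + 30*w - 120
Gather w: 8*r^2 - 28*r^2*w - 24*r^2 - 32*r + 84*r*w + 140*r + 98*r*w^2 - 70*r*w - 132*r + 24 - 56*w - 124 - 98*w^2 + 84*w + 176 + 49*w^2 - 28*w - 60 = -16*r^2 - 24*r + w^2*(98*r - 49) + w*(-28*r^2 + 14*r) + 16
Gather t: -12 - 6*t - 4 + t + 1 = -5*t - 15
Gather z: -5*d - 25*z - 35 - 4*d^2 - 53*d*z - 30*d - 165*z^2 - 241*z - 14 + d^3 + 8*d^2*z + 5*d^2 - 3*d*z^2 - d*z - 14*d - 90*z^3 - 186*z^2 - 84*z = d^3 + d^2 - 49*d - 90*z^3 + z^2*(-3*d - 351) + z*(8*d^2 - 54*d - 350) - 49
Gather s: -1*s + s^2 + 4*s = s^2 + 3*s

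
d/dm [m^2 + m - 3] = 2*m + 1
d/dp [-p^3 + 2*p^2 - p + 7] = -3*p^2 + 4*p - 1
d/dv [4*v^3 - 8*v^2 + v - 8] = 12*v^2 - 16*v + 1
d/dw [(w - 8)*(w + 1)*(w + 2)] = 3*w^2 - 10*w - 22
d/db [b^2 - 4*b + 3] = 2*b - 4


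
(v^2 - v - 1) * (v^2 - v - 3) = v^4 - 2*v^3 - 3*v^2 + 4*v + 3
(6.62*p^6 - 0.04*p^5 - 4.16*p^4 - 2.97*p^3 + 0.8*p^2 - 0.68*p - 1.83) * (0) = 0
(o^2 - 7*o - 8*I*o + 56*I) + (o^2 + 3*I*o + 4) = 2*o^2 - 7*o - 5*I*o + 4 + 56*I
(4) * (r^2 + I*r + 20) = 4*r^2 + 4*I*r + 80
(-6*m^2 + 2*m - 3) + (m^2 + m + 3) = -5*m^2 + 3*m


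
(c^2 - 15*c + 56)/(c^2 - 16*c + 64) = (c - 7)/(c - 8)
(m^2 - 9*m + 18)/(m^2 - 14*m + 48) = (m - 3)/(m - 8)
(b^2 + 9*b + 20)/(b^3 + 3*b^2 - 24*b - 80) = (b + 5)/(b^2 - b - 20)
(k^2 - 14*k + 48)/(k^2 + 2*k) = (k^2 - 14*k + 48)/(k*(k + 2))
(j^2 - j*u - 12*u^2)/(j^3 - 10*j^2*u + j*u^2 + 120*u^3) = (j - 4*u)/(j^2 - 13*j*u + 40*u^2)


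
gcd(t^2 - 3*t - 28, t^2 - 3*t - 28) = t^2 - 3*t - 28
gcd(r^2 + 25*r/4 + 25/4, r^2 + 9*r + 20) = r + 5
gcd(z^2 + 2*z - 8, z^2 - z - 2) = z - 2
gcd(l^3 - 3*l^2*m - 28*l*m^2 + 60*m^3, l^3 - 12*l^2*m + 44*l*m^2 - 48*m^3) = l^2 - 8*l*m + 12*m^2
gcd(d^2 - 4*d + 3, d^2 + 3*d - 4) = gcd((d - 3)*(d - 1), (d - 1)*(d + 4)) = d - 1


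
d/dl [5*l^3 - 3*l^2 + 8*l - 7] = 15*l^2 - 6*l + 8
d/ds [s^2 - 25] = 2*s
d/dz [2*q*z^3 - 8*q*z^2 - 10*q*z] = 2*q*(3*z^2 - 8*z - 5)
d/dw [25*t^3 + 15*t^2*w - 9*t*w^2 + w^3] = 15*t^2 - 18*t*w + 3*w^2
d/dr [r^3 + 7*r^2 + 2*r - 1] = 3*r^2 + 14*r + 2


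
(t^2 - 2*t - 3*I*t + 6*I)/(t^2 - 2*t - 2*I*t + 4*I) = (t - 3*I)/(t - 2*I)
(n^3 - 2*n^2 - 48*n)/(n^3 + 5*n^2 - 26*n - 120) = n*(n - 8)/(n^2 - n - 20)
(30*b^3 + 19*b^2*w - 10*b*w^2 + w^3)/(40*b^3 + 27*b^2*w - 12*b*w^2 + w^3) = (-6*b + w)/(-8*b + w)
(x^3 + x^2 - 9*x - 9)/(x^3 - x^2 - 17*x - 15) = (x - 3)/(x - 5)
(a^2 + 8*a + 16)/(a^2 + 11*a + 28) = (a + 4)/(a + 7)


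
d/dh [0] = 0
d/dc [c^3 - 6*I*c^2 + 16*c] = 3*c^2 - 12*I*c + 16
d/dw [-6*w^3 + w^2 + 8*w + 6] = -18*w^2 + 2*w + 8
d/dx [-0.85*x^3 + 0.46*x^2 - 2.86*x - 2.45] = -2.55*x^2 + 0.92*x - 2.86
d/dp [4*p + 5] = 4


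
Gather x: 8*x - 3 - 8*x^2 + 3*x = -8*x^2 + 11*x - 3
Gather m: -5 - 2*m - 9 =-2*m - 14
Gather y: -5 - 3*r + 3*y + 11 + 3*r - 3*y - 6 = 0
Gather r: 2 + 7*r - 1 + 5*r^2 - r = 5*r^2 + 6*r + 1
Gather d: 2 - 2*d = 2 - 2*d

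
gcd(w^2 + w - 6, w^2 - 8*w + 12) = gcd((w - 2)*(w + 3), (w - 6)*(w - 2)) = w - 2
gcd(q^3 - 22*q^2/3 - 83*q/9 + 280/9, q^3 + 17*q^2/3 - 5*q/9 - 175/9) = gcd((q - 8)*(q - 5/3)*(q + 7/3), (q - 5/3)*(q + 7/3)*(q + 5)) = q^2 + 2*q/3 - 35/9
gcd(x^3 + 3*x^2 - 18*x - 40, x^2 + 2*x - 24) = x - 4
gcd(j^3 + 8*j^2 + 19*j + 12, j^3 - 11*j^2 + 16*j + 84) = 1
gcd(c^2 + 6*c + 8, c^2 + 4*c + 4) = c + 2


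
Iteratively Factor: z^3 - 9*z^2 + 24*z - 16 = (z - 4)*(z^2 - 5*z + 4) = (z - 4)^2*(z - 1)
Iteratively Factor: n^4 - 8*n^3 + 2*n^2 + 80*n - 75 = (n + 3)*(n^3 - 11*n^2 + 35*n - 25) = (n - 1)*(n + 3)*(n^2 - 10*n + 25) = (n - 5)*(n - 1)*(n + 3)*(n - 5)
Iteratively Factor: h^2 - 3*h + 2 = (h - 1)*(h - 2)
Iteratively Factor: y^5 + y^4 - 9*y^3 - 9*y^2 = (y + 3)*(y^4 - 2*y^3 - 3*y^2) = (y - 3)*(y + 3)*(y^3 + y^2) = (y - 3)*(y + 1)*(y + 3)*(y^2) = y*(y - 3)*(y + 1)*(y + 3)*(y)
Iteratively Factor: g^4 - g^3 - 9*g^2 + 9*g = (g + 3)*(g^3 - 4*g^2 + 3*g) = (g - 1)*(g + 3)*(g^2 - 3*g) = (g - 3)*(g - 1)*(g + 3)*(g)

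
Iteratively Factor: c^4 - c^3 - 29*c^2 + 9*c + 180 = (c + 4)*(c^3 - 5*c^2 - 9*c + 45) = (c + 3)*(c + 4)*(c^2 - 8*c + 15) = (c - 5)*(c + 3)*(c + 4)*(c - 3)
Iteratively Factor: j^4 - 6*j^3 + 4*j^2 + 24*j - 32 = (j + 2)*(j^3 - 8*j^2 + 20*j - 16) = (j - 2)*(j + 2)*(j^2 - 6*j + 8) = (j - 4)*(j - 2)*(j + 2)*(j - 2)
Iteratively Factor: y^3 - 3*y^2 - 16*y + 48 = (y - 4)*(y^2 + y - 12) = (y - 4)*(y - 3)*(y + 4)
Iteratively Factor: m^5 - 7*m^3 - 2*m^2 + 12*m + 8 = (m + 1)*(m^4 - m^3 - 6*m^2 + 4*m + 8) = (m + 1)*(m + 2)*(m^3 - 3*m^2 + 4) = (m - 2)*(m + 1)*(m + 2)*(m^2 - m - 2) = (m - 2)^2*(m + 1)*(m + 2)*(m + 1)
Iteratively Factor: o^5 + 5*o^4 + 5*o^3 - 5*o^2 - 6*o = (o + 2)*(o^4 + 3*o^3 - o^2 - 3*o) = (o - 1)*(o + 2)*(o^3 + 4*o^2 + 3*o) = o*(o - 1)*(o + 2)*(o^2 + 4*o + 3) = o*(o - 1)*(o + 2)*(o + 3)*(o + 1)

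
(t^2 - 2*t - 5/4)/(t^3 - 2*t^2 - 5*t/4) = 1/t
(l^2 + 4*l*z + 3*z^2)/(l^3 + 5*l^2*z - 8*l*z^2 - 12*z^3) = (-l - 3*z)/(-l^2 - 4*l*z + 12*z^2)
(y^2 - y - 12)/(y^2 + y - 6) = (y - 4)/(y - 2)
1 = 1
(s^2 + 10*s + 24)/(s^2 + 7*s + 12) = (s + 6)/(s + 3)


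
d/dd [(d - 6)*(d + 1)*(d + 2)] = 3*d^2 - 6*d - 16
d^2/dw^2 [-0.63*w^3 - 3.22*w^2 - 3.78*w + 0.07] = -3.78*w - 6.44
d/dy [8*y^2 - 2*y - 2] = 16*y - 2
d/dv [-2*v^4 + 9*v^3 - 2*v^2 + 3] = v*(-8*v^2 + 27*v - 4)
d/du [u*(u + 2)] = 2*u + 2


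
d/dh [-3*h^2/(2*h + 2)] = 3*h*(-h - 2)/(2*(h + 1)^2)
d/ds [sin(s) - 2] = cos(s)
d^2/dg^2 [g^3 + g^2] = 6*g + 2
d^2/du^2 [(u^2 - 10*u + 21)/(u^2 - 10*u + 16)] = 30*(u^2 - 10*u + 28)/(u^6 - 30*u^5 + 348*u^4 - 1960*u^3 + 5568*u^2 - 7680*u + 4096)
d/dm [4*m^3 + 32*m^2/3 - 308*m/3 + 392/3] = 12*m^2 + 64*m/3 - 308/3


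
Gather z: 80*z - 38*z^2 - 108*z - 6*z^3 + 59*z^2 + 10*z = -6*z^3 + 21*z^2 - 18*z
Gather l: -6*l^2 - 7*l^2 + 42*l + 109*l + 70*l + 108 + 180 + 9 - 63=-13*l^2 + 221*l + 234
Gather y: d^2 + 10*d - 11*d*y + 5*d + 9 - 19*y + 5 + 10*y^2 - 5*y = d^2 + 15*d + 10*y^2 + y*(-11*d - 24) + 14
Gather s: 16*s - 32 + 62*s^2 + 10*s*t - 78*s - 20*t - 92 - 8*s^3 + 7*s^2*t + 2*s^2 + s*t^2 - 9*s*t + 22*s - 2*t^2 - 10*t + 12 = -8*s^3 + s^2*(7*t + 64) + s*(t^2 + t - 40) - 2*t^2 - 30*t - 112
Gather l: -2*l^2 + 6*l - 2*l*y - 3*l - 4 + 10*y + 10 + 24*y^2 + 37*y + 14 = -2*l^2 + l*(3 - 2*y) + 24*y^2 + 47*y + 20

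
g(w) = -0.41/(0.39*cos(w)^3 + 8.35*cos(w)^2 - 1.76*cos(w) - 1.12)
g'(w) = -0.41*(1.17*sin(w)*cos(w)^2 + 16.7*sin(w)*cos(w) - 1.76*sin(w))/(0.39*cos(w)^3 + 8.35*cos(w)^2 - 1.76*cos(w) - 1.12)^2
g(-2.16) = -0.17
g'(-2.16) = -0.65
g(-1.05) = -3.43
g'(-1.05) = 170.08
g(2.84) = -0.05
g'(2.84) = 0.03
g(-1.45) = 0.34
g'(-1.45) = 0.07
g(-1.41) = 0.35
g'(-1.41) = 0.27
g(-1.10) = 2.50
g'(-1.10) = 82.35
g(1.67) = 0.47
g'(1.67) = 1.86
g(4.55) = 0.66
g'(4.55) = -4.68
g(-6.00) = -0.08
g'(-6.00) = -0.06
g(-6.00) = -0.08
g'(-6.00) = -0.06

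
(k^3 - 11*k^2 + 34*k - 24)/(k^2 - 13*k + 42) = (k^2 - 5*k + 4)/(k - 7)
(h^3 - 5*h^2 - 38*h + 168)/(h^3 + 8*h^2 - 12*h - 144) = (h - 7)/(h + 6)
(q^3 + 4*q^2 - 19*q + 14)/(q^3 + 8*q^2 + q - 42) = (q - 1)/(q + 3)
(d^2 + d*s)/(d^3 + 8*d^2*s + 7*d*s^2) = 1/(d + 7*s)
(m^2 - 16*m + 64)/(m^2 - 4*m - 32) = (m - 8)/(m + 4)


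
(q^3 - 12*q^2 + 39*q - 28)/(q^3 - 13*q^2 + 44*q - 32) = (q - 7)/(q - 8)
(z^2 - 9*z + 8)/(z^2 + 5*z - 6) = (z - 8)/(z + 6)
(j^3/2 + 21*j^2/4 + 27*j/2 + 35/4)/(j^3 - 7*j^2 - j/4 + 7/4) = (2*j^3 + 21*j^2 + 54*j + 35)/(4*j^3 - 28*j^2 - j + 7)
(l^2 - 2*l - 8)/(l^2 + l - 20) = (l + 2)/(l + 5)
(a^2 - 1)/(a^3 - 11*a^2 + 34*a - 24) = (a + 1)/(a^2 - 10*a + 24)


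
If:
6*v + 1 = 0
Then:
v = -1/6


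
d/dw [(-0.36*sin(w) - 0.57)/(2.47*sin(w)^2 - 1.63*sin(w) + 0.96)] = (0.8892*sin(w)^2 + 2.8158*sin(w) - 1.2747)*cos(w)/(6.1009*sin(w)^4 - 8.0522*sin(w)^3 + 7.3993*sin(w)^2 - 3.1296*sin(w) + 0.9216)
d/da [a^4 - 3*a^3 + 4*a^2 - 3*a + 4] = 4*a^3 - 9*a^2 + 8*a - 3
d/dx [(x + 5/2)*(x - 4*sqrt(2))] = 2*x - 4*sqrt(2) + 5/2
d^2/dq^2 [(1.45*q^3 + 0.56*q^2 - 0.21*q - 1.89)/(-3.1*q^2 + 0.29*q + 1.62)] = (-11.77837*q^3 + 88.01622*q^2 - 26.69922*q + 16.164414)/(29.791*q^6 - 8.3607*q^5 - 45.92247*q^4 + 8.713891*q^3 + 23.998194*q^2 - 2.283228*q - 4.251528)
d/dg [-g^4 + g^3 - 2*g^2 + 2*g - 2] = -4*g^3 + 3*g^2 - 4*g + 2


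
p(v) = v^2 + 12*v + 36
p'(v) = 2*v + 12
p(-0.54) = 29.81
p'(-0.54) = 10.92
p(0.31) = 39.82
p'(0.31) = 12.62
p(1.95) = 63.20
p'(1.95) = 15.90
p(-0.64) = 28.73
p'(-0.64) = 10.72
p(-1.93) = 16.56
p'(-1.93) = 8.14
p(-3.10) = 8.41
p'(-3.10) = 5.80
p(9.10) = 228.01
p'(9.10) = 30.20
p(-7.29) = 1.66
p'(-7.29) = -2.58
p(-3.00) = 9.00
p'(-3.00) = 6.00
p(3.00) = 81.00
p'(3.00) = 18.00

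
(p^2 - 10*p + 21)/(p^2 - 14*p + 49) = (p - 3)/(p - 7)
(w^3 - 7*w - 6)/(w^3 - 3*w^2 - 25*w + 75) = (w^2 + 3*w + 2)/(w^2 - 25)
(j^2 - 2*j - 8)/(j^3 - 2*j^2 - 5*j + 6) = (j - 4)/(j^2 - 4*j + 3)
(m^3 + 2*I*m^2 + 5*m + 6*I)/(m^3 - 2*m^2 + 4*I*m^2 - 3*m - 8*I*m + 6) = (m - 2*I)/(m - 2)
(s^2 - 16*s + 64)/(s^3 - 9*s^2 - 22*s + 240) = (s - 8)/(s^2 - s - 30)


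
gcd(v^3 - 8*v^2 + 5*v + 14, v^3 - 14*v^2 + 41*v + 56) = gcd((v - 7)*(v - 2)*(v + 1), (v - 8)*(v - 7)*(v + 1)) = v^2 - 6*v - 7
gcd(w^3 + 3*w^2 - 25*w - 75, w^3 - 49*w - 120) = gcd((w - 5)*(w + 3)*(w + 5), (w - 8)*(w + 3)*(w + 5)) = w^2 + 8*w + 15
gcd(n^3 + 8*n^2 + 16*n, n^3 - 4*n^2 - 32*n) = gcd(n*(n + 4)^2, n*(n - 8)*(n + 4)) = n^2 + 4*n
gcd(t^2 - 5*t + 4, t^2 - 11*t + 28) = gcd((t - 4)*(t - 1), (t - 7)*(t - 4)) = t - 4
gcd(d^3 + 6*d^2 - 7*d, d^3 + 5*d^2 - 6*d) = d^2 - d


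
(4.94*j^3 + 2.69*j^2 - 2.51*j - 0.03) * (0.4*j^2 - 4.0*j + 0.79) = 1.976*j^5 - 18.684*j^4 - 7.8614*j^3 + 12.1531*j^2 - 1.8629*j - 0.0237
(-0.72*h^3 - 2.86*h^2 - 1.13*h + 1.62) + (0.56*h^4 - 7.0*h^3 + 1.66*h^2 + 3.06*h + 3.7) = 0.56*h^4 - 7.72*h^3 - 1.2*h^2 + 1.93*h + 5.32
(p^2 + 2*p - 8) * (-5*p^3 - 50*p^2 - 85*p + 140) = -5*p^5 - 60*p^4 - 145*p^3 + 370*p^2 + 960*p - 1120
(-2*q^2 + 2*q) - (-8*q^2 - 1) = 6*q^2 + 2*q + 1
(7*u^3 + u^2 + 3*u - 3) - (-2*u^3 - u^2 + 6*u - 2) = 9*u^3 + 2*u^2 - 3*u - 1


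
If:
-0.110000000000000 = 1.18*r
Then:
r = -0.09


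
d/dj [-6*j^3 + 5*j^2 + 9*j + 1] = -18*j^2 + 10*j + 9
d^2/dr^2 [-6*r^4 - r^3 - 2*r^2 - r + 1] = -72*r^2 - 6*r - 4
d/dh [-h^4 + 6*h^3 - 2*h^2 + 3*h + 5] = -4*h^3 + 18*h^2 - 4*h + 3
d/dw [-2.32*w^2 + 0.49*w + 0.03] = 0.49 - 4.64*w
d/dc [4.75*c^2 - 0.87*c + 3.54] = 9.5*c - 0.87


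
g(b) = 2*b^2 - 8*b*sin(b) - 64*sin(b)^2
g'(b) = -8*b*cos(b) + 4*b - 128*sin(b)*cos(b) - 8*sin(b)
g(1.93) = -63.10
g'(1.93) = 47.78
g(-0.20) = -2.76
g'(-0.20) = 27.28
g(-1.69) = -70.81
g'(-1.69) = -15.54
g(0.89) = -42.59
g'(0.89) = -69.74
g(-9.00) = 121.46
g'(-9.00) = -146.37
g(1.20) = -61.66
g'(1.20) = -49.36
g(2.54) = -19.10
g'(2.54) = 82.11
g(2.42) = -29.00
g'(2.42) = 82.41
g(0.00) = 0.00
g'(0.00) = 0.00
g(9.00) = 121.46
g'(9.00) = 146.37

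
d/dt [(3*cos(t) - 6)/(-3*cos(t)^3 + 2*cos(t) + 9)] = 12*(-34*sin(t) - 6*sin(2*t) + 18*sin(3*t) - 3*sin(4*t))/(-cos(t) - 3*cos(3*t) + 36)^2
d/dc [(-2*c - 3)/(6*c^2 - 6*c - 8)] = (6*c^2 + 18*c - 1)/(2*(9*c^4 - 18*c^3 - 15*c^2 + 24*c + 16))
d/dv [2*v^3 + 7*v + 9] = 6*v^2 + 7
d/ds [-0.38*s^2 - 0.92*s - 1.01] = -0.76*s - 0.92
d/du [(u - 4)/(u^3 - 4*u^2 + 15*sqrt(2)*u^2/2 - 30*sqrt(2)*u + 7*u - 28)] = (-4*u - 15*sqrt(2))/(2*u^4 + 30*sqrt(2)*u^3 + 253*u^2 + 210*sqrt(2)*u + 98)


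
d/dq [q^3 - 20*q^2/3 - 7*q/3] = 3*q^2 - 40*q/3 - 7/3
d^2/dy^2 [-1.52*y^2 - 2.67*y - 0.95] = -3.04000000000000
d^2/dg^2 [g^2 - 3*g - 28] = 2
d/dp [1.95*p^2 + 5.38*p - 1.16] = 3.9*p + 5.38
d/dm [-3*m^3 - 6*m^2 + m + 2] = -9*m^2 - 12*m + 1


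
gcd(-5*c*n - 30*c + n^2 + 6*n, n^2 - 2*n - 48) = n + 6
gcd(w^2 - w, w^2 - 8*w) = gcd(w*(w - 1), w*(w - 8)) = w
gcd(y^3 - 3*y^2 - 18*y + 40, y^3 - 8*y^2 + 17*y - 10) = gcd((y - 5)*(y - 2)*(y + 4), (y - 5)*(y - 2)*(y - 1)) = y^2 - 7*y + 10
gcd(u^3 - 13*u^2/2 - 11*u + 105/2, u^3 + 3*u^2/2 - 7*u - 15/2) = u^2 + u/2 - 15/2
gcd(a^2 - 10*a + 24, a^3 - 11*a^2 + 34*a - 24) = a^2 - 10*a + 24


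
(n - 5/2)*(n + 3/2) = n^2 - n - 15/4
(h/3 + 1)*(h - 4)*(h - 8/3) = h^3/3 - 11*h^2/9 - 28*h/9 + 32/3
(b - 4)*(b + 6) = b^2 + 2*b - 24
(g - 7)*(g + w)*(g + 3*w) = g^3 + 4*g^2*w - 7*g^2 + 3*g*w^2 - 28*g*w - 21*w^2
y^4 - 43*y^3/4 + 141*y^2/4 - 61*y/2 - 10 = (y - 5)*(y - 4)*(y - 2)*(y + 1/4)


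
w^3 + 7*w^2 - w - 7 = (w - 1)*(w + 1)*(w + 7)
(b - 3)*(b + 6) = b^2 + 3*b - 18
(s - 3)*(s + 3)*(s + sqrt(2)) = s^3 + sqrt(2)*s^2 - 9*s - 9*sqrt(2)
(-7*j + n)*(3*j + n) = -21*j^2 - 4*j*n + n^2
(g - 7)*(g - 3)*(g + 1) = g^3 - 9*g^2 + 11*g + 21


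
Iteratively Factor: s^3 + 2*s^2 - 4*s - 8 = (s - 2)*(s^2 + 4*s + 4) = (s - 2)*(s + 2)*(s + 2)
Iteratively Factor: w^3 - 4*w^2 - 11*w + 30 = (w - 5)*(w^2 + w - 6) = (w - 5)*(w - 2)*(w + 3)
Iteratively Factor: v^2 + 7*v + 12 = (v + 4)*(v + 3)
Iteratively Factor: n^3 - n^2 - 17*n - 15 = (n - 5)*(n^2 + 4*n + 3) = (n - 5)*(n + 3)*(n + 1)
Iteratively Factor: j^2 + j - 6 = (j + 3)*(j - 2)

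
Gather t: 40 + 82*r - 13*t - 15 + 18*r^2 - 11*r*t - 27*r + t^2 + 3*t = 18*r^2 + 55*r + t^2 + t*(-11*r - 10) + 25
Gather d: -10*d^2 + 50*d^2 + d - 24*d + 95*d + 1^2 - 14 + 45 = 40*d^2 + 72*d + 32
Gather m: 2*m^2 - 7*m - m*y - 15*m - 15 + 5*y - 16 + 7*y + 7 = 2*m^2 + m*(-y - 22) + 12*y - 24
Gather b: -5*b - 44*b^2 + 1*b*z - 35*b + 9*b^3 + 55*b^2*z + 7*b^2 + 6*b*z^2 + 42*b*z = 9*b^3 + b^2*(55*z - 37) + b*(6*z^2 + 43*z - 40)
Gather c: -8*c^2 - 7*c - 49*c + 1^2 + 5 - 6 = -8*c^2 - 56*c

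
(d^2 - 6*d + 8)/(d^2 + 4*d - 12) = (d - 4)/(d + 6)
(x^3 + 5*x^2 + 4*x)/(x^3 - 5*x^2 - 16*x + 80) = x*(x + 1)/(x^2 - 9*x + 20)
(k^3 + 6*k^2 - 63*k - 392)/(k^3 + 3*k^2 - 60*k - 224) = (k + 7)/(k + 4)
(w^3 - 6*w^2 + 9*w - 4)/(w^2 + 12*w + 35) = (w^3 - 6*w^2 + 9*w - 4)/(w^2 + 12*w + 35)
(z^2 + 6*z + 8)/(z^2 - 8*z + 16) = (z^2 + 6*z + 8)/(z^2 - 8*z + 16)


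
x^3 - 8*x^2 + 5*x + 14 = (x - 7)*(x - 2)*(x + 1)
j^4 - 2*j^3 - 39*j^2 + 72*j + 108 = (j - 6)*(j - 3)*(j + 1)*(j + 6)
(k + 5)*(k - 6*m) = k^2 - 6*k*m + 5*k - 30*m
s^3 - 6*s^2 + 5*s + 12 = (s - 4)*(s - 3)*(s + 1)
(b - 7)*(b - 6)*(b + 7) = b^3 - 6*b^2 - 49*b + 294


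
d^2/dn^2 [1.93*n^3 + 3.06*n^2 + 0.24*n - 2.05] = 11.58*n + 6.12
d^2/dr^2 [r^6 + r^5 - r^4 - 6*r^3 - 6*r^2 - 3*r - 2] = 30*r^4 + 20*r^3 - 12*r^2 - 36*r - 12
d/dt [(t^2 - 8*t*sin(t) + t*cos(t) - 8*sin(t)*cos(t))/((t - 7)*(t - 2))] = ((t - 7)*(t - 2)*(-t*sin(t) - 8*t*cos(t) + 2*t - 8*sin(t) + cos(t) - 8*cos(2*t)) + (t - 7)*(-t^2 + 8*t*sin(t) - t*cos(t) + 4*sin(2*t)) + (t - 2)*(-t^2 + 8*t*sin(t) - t*cos(t) + 4*sin(2*t)))/((t - 7)^2*(t - 2)^2)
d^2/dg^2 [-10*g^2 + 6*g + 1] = -20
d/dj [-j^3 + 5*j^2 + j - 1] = -3*j^2 + 10*j + 1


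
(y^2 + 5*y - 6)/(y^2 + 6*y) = (y - 1)/y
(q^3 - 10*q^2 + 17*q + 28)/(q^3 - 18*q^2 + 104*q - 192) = (q^2 - 6*q - 7)/(q^2 - 14*q + 48)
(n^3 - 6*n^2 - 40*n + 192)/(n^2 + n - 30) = (n^2 - 12*n + 32)/(n - 5)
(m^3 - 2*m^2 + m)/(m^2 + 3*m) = (m^2 - 2*m + 1)/(m + 3)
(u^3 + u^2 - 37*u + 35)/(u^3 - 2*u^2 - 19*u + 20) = (u + 7)/(u + 4)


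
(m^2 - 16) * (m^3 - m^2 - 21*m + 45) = m^5 - m^4 - 37*m^3 + 61*m^2 + 336*m - 720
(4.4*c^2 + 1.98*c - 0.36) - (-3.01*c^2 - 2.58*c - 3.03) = 7.41*c^2 + 4.56*c + 2.67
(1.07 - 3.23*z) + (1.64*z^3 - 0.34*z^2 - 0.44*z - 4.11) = 1.64*z^3 - 0.34*z^2 - 3.67*z - 3.04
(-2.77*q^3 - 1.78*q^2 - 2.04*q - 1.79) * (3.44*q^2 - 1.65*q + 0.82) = -9.5288*q^5 - 1.5527*q^4 - 6.352*q^3 - 4.2512*q^2 + 1.2807*q - 1.4678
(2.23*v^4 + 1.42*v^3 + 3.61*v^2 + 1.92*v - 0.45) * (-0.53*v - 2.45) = -1.1819*v^5 - 6.2161*v^4 - 5.3923*v^3 - 9.8621*v^2 - 4.4655*v + 1.1025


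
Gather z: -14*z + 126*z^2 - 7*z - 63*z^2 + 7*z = 63*z^2 - 14*z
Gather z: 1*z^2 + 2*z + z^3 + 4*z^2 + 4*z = z^3 + 5*z^2 + 6*z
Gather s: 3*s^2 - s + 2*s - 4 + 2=3*s^2 + s - 2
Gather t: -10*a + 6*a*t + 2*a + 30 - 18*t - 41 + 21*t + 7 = -8*a + t*(6*a + 3) - 4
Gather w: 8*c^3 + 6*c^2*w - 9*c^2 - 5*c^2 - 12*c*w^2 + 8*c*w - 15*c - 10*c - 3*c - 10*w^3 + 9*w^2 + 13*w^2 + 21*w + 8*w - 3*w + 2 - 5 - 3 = 8*c^3 - 14*c^2 - 28*c - 10*w^3 + w^2*(22 - 12*c) + w*(6*c^2 + 8*c + 26) - 6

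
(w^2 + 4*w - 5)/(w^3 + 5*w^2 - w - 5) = 1/(w + 1)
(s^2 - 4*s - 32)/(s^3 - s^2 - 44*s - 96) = 1/(s + 3)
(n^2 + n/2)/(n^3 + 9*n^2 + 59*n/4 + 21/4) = 2*n/(2*n^2 + 17*n + 21)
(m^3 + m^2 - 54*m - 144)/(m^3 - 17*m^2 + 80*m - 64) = (m^2 + 9*m + 18)/(m^2 - 9*m + 8)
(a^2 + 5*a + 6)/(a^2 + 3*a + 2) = (a + 3)/(a + 1)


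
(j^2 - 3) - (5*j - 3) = j^2 - 5*j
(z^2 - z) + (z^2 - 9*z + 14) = 2*z^2 - 10*z + 14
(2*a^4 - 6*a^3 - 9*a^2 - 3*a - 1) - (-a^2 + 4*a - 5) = 2*a^4 - 6*a^3 - 8*a^2 - 7*a + 4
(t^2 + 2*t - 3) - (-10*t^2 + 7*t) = 11*t^2 - 5*t - 3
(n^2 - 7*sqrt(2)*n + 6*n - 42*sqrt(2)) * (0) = 0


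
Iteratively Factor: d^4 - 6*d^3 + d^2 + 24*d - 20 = (d + 2)*(d^3 - 8*d^2 + 17*d - 10) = (d - 1)*(d + 2)*(d^2 - 7*d + 10) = (d - 2)*(d - 1)*(d + 2)*(d - 5)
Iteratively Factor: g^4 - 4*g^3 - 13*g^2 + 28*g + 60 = (g + 2)*(g^3 - 6*g^2 - g + 30) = (g - 5)*(g + 2)*(g^2 - g - 6) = (g - 5)*(g + 2)^2*(g - 3)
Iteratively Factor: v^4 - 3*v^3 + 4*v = (v - 2)*(v^3 - v^2 - 2*v) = (v - 2)*(v + 1)*(v^2 - 2*v) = (v - 2)^2*(v + 1)*(v)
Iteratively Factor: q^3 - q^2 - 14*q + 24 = (q - 2)*(q^2 + q - 12) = (q - 3)*(q - 2)*(q + 4)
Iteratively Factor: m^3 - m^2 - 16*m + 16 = (m + 4)*(m^2 - 5*m + 4) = (m - 4)*(m + 4)*(m - 1)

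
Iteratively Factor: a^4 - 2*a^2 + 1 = (a - 1)*(a^3 + a^2 - a - 1) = (a - 1)*(a + 1)*(a^2 - 1) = (a - 1)^2*(a + 1)*(a + 1)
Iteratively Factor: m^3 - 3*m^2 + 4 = (m + 1)*(m^2 - 4*m + 4) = (m - 2)*(m + 1)*(m - 2)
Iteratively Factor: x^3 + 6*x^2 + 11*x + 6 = (x + 3)*(x^2 + 3*x + 2) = (x + 1)*(x + 3)*(x + 2)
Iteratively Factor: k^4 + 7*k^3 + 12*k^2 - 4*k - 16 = (k + 2)*(k^3 + 5*k^2 + 2*k - 8) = (k + 2)*(k + 4)*(k^2 + k - 2) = (k - 1)*(k + 2)*(k + 4)*(k + 2)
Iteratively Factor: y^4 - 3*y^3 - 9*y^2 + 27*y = (y - 3)*(y^3 - 9*y) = y*(y - 3)*(y^2 - 9) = y*(y - 3)*(y + 3)*(y - 3)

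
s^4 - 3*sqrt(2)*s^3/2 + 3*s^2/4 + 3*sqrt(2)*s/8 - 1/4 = (s - 1/2)*(s + 1/2)*(s - sqrt(2))*(s - sqrt(2)/2)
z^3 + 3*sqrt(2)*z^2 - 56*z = z*(z - 4*sqrt(2))*(z + 7*sqrt(2))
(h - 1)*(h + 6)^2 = h^3 + 11*h^2 + 24*h - 36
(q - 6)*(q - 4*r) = q^2 - 4*q*r - 6*q + 24*r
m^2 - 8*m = m*(m - 8)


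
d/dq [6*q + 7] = 6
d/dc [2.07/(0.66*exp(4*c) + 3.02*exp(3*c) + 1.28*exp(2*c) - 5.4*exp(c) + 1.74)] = (-5.4648*exp(3*c) - 18.7542*exp(2*c) - 5.2992*exp(c) + 11.178)*exp(c)/(0.66*exp(4*c) + 3.02*exp(3*c) + 1.28*exp(2*c) - 5.4*exp(c) + 1.74)^2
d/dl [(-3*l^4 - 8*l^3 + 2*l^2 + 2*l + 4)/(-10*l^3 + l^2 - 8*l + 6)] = 2*(15*l^6 - 3*l^5 + 42*l^4 + 48*l^3 - 21*l^2 + 8*l + 22)/(100*l^6 - 20*l^5 + 161*l^4 - 136*l^3 + 76*l^2 - 96*l + 36)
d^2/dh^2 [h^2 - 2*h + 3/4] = 2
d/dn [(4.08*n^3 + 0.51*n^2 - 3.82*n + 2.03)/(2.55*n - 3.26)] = (20.808*n^3 - 38.6019*n^2 - 3.3252*n + 7.2767)/(6.5025*n^2 - 16.626*n + 10.6276)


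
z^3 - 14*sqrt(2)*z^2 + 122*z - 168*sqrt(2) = (z - 7*sqrt(2))*(z - 4*sqrt(2))*(z - 3*sqrt(2))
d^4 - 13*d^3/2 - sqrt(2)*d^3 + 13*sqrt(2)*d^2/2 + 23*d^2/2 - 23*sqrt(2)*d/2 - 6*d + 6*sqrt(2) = (d - 4)*(d - 3/2)*(d - 1)*(d - sqrt(2))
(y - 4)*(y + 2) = y^2 - 2*y - 8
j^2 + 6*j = j*(j + 6)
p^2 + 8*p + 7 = (p + 1)*(p + 7)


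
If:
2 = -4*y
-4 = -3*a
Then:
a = 4/3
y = -1/2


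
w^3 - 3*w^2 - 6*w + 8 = (w - 4)*(w - 1)*(w + 2)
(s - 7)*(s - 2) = s^2 - 9*s + 14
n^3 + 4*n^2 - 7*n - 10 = (n - 2)*(n + 1)*(n + 5)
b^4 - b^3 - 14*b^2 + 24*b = b*(b - 3)*(b - 2)*(b + 4)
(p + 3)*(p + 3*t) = p^2 + 3*p*t + 3*p + 9*t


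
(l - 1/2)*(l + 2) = l^2 + 3*l/2 - 1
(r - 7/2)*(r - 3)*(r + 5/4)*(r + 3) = r^4 - 9*r^3/4 - 107*r^2/8 + 81*r/4 + 315/8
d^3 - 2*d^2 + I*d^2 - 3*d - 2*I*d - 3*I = (d - 3)*(d + 1)*(d + I)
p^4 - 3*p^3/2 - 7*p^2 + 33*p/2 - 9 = (p - 2)*(p - 3/2)*(p - 1)*(p + 3)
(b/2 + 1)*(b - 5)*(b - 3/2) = b^3/2 - 9*b^2/4 - 11*b/4 + 15/2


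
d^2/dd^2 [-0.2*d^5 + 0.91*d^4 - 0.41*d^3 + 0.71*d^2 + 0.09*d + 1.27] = -4.0*d^3 + 10.92*d^2 - 2.46*d + 1.42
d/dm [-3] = 0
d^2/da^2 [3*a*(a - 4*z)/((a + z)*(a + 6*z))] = 6*z*(-11*a^3 - 18*a^2*z + 72*a*z^2 + 204*z^3)/(a^6 + 21*a^5*z + 165*a^4*z^2 + 595*a^3*z^3 + 990*a^2*z^4 + 756*a*z^5 + 216*z^6)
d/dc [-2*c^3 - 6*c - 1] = -6*c^2 - 6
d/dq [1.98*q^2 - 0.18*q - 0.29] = 3.96*q - 0.18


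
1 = 1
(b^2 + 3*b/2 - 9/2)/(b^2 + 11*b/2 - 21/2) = (b + 3)/(b + 7)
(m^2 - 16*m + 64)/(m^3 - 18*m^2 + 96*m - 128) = 1/(m - 2)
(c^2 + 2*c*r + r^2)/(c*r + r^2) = (c + r)/r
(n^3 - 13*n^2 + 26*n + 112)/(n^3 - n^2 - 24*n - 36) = (n^2 - 15*n + 56)/(n^2 - 3*n - 18)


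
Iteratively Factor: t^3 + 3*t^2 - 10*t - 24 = (t + 2)*(t^2 + t - 12) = (t - 3)*(t + 2)*(t + 4)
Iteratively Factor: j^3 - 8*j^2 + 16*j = (j - 4)*(j^2 - 4*j) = (j - 4)^2*(j)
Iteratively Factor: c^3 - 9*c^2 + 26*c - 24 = (c - 2)*(c^2 - 7*c + 12) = (c - 4)*(c - 2)*(c - 3)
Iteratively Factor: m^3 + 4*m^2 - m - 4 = (m + 4)*(m^2 - 1) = (m + 1)*(m + 4)*(m - 1)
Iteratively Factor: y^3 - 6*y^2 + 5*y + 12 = (y - 4)*(y^2 - 2*y - 3) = (y - 4)*(y + 1)*(y - 3)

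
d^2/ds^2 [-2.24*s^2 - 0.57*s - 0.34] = -4.48000000000000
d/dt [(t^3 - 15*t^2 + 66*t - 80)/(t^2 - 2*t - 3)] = (t^4 - 4*t^3 - 45*t^2 + 250*t - 358)/(t^4 - 4*t^3 - 2*t^2 + 12*t + 9)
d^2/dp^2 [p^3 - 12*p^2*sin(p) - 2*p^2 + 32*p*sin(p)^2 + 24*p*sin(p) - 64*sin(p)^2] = 12*p^2*sin(p) - 24*p*sin(p) - 48*p*cos(p) + 64*p*cos(2*p) + 6*p - 24*sin(p) + 64*sin(2*p) + 48*cos(p) - 128*cos(2*p) - 4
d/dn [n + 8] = 1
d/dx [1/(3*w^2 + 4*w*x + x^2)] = 2*(-2*w - x)/(3*w^2 + 4*w*x + x^2)^2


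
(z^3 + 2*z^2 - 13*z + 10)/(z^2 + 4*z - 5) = z - 2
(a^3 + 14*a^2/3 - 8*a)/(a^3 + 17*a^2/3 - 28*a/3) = (a + 6)/(a + 7)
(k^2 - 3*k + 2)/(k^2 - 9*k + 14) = (k - 1)/(k - 7)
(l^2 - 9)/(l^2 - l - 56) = (9 - l^2)/(-l^2 + l + 56)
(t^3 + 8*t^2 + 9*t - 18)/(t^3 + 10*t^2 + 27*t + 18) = (t - 1)/(t + 1)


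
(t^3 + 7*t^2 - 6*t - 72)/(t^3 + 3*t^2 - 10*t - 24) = (t + 6)/(t + 2)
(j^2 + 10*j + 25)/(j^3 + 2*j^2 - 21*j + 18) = (j^2 + 10*j + 25)/(j^3 + 2*j^2 - 21*j + 18)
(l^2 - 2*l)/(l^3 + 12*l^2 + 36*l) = (l - 2)/(l^2 + 12*l + 36)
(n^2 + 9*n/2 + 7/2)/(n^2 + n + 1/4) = 2*(2*n^2 + 9*n + 7)/(4*n^2 + 4*n + 1)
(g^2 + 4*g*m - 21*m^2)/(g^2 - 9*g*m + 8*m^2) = (g^2 + 4*g*m - 21*m^2)/(g^2 - 9*g*m + 8*m^2)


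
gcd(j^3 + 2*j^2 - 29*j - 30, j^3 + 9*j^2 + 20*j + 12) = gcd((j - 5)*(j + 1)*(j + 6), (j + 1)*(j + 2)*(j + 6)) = j^2 + 7*j + 6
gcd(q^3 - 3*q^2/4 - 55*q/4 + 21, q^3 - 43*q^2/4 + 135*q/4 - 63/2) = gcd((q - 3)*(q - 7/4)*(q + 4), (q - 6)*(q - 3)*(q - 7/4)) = q^2 - 19*q/4 + 21/4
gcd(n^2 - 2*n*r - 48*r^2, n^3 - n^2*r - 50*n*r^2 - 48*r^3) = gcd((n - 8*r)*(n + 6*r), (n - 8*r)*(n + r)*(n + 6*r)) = -n^2 + 2*n*r + 48*r^2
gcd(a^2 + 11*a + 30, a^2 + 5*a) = a + 5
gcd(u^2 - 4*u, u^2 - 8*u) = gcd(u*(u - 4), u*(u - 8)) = u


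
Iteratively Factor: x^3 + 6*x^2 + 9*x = (x + 3)*(x^2 + 3*x) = x*(x + 3)*(x + 3)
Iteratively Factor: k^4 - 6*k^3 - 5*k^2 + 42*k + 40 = (k + 1)*(k^3 - 7*k^2 + 2*k + 40) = (k - 4)*(k + 1)*(k^2 - 3*k - 10) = (k - 5)*(k - 4)*(k + 1)*(k + 2)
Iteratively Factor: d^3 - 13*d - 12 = (d - 4)*(d^2 + 4*d + 3) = (d - 4)*(d + 3)*(d + 1)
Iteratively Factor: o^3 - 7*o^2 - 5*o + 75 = (o - 5)*(o^2 - 2*o - 15) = (o - 5)^2*(o + 3)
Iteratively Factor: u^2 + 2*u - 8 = (u - 2)*(u + 4)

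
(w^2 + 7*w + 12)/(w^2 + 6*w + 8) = (w + 3)/(w + 2)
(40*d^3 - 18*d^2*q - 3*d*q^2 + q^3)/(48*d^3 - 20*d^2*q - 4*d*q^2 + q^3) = (-5*d + q)/(-6*d + q)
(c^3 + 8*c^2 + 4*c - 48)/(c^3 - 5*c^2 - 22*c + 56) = (c + 6)/(c - 7)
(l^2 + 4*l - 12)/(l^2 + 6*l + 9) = (l^2 + 4*l - 12)/(l^2 + 6*l + 9)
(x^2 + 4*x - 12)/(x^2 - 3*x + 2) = (x + 6)/(x - 1)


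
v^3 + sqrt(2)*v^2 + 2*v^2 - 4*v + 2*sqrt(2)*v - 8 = (v + 2)*(v - sqrt(2))*(v + 2*sqrt(2))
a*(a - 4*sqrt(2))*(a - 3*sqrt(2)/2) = a^3 - 11*sqrt(2)*a^2/2 + 12*a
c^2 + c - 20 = (c - 4)*(c + 5)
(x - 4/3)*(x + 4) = x^2 + 8*x/3 - 16/3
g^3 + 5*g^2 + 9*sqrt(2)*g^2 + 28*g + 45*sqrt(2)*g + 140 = (g + 5)*(g + 2*sqrt(2))*(g + 7*sqrt(2))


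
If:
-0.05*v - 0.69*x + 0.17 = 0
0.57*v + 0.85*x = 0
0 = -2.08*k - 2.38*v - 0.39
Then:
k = 0.28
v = -0.41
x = 0.28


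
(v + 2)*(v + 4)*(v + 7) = v^3 + 13*v^2 + 50*v + 56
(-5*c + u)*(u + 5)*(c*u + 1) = -5*c^2*u^2 - 25*c^2*u + c*u^3 + 5*c*u^2 - 5*c*u - 25*c + u^2 + 5*u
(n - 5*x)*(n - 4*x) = n^2 - 9*n*x + 20*x^2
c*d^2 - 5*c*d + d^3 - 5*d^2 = d*(c + d)*(d - 5)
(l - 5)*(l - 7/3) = l^2 - 22*l/3 + 35/3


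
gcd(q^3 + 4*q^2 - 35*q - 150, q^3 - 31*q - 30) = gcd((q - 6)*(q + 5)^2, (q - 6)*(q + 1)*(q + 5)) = q^2 - q - 30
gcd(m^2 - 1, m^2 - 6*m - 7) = m + 1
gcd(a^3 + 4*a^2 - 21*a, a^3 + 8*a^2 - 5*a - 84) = a^2 + 4*a - 21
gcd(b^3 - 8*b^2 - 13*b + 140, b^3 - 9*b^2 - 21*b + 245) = b - 7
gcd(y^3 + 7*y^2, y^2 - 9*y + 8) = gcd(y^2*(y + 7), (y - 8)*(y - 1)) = 1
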